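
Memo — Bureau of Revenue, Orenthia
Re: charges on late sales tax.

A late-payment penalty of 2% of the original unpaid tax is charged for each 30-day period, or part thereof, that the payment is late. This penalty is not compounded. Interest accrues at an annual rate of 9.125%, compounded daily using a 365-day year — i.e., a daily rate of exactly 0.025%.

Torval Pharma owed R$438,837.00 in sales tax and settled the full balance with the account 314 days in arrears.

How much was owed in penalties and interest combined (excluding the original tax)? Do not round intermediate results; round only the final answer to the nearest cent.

Penalty periods: ⌈314/30⌉ = 11; penalty = 11 × 2% × R$438,837.00 = R$96,544.14
Interest: R$438,837.00 × ((1 + 0.00025)^314 − 1) = R$438,837.00 × 0.08165274… = R$35,832.2449…
Penalties + interest = R$96,544.1400 + R$35,832.2449… = R$132,376.38

R$132,376.38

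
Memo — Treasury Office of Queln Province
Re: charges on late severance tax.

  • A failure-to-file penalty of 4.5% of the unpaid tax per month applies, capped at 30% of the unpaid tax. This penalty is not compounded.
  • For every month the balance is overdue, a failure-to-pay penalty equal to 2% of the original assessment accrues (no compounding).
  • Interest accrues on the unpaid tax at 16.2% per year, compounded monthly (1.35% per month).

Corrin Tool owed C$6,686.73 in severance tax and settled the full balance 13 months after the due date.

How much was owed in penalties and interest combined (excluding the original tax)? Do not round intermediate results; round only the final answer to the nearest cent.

Failure-to-file: 13 × 4.5% × C$6,686.73 = C$3,911.74…, capped at 30% × C$6,686.73 = C$2,006.02…
Failure-to-pay penalty = 2% × C$6,686.73 × 13 mo = C$1,738.55…
Interest: C$6,686.73 × ((1 + 0.0135)^13 − 1) = C$6,686.73 × 0.1904435… = C$1,273.4443…
Penalties + interest = C$3,744.5688 + C$1,273.4443… = C$5,018.01

C$5,018.01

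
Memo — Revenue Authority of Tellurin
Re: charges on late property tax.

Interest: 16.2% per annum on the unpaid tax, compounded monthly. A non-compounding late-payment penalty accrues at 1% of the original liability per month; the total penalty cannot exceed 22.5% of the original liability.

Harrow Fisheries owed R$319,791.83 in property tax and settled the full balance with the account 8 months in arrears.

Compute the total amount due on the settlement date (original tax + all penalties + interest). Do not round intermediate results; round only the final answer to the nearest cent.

R$381,589.40

Penalty: 8 × 1% × R$319,791.83 = R$25,583.35… (below the 22.5% cap of R$71,953.16…)
Interest (16.2%/yr ÷ 12 = 1.35%/month): R$319,791.83 × ((1 + 0.0135)^8 − 1) = R$36,214.2282…
Total = R$319,791.83 + R$25,583.3464 + R$36,214.2282… = R$381,589.40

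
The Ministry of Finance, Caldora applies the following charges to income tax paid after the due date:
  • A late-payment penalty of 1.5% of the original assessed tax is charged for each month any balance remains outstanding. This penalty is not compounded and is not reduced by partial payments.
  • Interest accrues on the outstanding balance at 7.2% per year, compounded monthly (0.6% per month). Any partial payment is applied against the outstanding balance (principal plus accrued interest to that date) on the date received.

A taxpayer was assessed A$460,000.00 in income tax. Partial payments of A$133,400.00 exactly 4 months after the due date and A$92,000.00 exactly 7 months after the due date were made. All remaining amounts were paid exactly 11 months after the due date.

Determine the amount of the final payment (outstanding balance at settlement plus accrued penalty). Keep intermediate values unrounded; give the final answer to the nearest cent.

A$333,854.78

Balance at month 4: A$460,000.0000 × (1 + 0.006)^4 = A$471,139.7580…
After A$133,400.00 payment: A$471,139.7580… − A$133,400.00 = A$337,739.7580…
Balance at month 7: A$337,739.7580… × (1 + 0.006)^3 = A$343,855.6225…
After A$92,000.00 payment: A$343,855.6225… − A$92,000.00 = A$251,855.6225…
Balance at month 11: A$251,855.6225… × (1 + 0.006)^4 = A$257,954.7762…
Penalty: 11 × 1.5% × A$460,000.00 = A$75,900.00
Final settlement = outstanding balance + penalty = A$257,954.7762… + A$75,900.00 = A$333,854.78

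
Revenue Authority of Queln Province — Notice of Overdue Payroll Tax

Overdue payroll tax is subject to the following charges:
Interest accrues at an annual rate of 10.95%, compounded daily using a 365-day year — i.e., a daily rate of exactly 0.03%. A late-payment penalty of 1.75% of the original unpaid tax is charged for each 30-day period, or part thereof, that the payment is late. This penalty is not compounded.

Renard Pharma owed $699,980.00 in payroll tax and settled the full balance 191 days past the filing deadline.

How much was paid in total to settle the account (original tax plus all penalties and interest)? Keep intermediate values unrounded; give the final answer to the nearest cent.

$827,001.42

Penalty periods: ⌈191/30⌉ = 7; penalty = 7 × 1.75% × $699,980.00 = $85,747.55
Interest: $699,980.00 × ((1 + 0.0003)^191 − 1) = $699,980.00 × 0.05896435… = $41,273.8690…
Total = $699,980.00 + $85,747.5500 + $41,273.8690… = $827,001.42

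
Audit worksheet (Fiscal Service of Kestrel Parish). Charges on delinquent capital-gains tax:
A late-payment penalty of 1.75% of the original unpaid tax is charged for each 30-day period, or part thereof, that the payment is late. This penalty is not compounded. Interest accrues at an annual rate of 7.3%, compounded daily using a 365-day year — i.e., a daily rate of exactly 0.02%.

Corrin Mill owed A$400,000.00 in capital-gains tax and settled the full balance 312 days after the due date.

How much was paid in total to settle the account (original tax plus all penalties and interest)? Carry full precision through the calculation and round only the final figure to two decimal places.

Penalty periods: ⌈312/30⌉ = 11; penalty = 11 × 1.75% × A$400,000.00 = A$77,000.00
Interest: A$400,000.00 × ((1 + 0.0002)^312 − 1) = A$400,000.00 × 0.06438137… = A$25,752.5496…
Total = A$400,000.00 + A$77,000.0000 + A$25,752.5496… = A$502,752.55

A$502,752.55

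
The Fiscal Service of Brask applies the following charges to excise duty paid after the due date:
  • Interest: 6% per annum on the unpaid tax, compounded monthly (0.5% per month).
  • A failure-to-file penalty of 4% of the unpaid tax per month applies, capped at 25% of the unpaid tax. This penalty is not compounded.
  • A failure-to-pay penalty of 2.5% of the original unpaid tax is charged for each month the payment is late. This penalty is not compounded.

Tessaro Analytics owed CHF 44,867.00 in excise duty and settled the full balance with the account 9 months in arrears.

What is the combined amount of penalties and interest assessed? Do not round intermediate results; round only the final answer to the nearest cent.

Failure-to-file: 9 × 4% × CHF 44,867.00 = CHF 16,152.12, capped at 25% × CHF 44,867.00 = CHF 11,216.75
Failure-to-pay penalty = 2.5% × CHF 44,867.00 × 9 mo = CHF 10,095.08…
Interest: CHF 44,867.00 × ((1 + 0.005)^9 − 1) = CHF 44,867.00 × 0.0459106… = CHF 2,059.8700…
Penalties + interest = CHF 21,311.8250 + CHF 2,059.8700… = CHF 23,371.69

CHF 23,371.69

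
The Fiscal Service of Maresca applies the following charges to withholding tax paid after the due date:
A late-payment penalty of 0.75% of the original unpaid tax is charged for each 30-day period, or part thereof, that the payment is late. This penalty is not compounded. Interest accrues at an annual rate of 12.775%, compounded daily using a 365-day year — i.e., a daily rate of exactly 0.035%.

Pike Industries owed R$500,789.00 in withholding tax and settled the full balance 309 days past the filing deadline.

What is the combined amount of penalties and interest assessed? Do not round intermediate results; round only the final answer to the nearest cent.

Penalty periods: ⌈309/30⌉ = 11; penalty = 11 × 0.75% × R$500,789.00 = R$41,315.09…
Interest: R$500,789.00 × ((1 + 0.00035)^309 − 1) = R$500,789.00 × 0.11419378… = R$57,186.9900…
Penalties + interest = R$41,315.0925 + R$57,186.9900… = R$98,502.08

R$98,502.08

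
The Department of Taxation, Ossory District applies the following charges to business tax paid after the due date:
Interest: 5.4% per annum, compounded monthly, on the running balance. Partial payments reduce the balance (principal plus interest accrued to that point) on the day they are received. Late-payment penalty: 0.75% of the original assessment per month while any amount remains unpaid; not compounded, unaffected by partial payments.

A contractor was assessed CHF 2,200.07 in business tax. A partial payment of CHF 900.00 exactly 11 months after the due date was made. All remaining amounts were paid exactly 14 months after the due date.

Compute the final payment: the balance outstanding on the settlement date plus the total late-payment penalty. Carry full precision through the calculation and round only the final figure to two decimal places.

Monthly rate = 5.4% ÷ 12 = 0.45%
Balance at month 11: CHF 2,200.0700 × (1 + 0.0045)^11 = CHF 2,311.4572…
After CHF 900.00 payment: CHF 2,311.4572… − CHF 900.00 = CHF 1,411.4572…
Balance at month 14: CHF 1,411.4572… × (1 + 0.0045)^3 = CHF 1,430.5977…
Penalty: 14 × 0.75% × CHF 2,200.07 = CHF 231.01…
Final settlement = outstanding balance + penalty = CHF 1,430.5977… + CHF 231.01… = CHF 1,661.61

CHF 1,661.61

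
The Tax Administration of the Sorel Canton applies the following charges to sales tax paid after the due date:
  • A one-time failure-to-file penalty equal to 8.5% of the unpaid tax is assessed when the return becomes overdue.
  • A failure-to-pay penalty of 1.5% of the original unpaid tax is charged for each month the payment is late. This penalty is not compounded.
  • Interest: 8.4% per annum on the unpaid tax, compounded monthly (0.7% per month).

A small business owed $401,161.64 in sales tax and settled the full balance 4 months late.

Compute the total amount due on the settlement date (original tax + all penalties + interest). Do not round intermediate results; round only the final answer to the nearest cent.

$470,681.10

Failure-to-file penalty: 8.5% × $401,161.64 = $34,098.74…
Failure-to-pay penalty = 1.5% × $401,161.64 × 4 mo = $24,069.70…
Interest: $401,161.64 × ((1 + 0.007)^4 − 1) = $401,161.64 × 0.0282954… = $11,351.0188…
Total = $401,161.64 + $58,168.4378 + $11,351.0188… = $470,681.10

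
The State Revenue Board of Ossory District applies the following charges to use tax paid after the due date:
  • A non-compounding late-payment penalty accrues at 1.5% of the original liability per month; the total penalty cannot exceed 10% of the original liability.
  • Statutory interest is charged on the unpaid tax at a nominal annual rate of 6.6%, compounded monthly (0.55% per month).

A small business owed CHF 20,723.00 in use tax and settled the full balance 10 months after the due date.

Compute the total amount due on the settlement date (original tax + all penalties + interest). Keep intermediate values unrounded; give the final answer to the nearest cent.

Penalty (uncapped): 10 × 1.5% × CHF 20,723.00 = CHF 3,108.45; cap = 10% × CHF 20,723.00 = CHF 2,072.30 → penalty = CHF 2,072.30
Interest: CHF 20,723.00 × ((1 + 0.0055)^10 − 1) = CHF 20,723.00 × 0.0563814… = CHF 1,168.3919…
Total = CHF 20,723.00 + CHF 2,072.3000 + CHF 1,168.3919… = CHF 23,963.69

CHF 23,963.69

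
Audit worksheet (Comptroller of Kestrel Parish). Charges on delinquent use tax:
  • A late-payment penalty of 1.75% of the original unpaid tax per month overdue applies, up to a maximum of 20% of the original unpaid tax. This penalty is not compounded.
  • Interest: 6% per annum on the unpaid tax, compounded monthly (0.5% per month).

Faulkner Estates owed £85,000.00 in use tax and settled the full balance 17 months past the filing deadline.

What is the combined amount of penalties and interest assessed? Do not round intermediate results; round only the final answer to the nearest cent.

£24,521.35

Penalty (uncapped): 17 × 1.75% × £85,000.00 = £25,287.50; cap = 20% × £85,000.00 = £17,000.00 → penalty = £17,000.00
Interest: £85,000.00 × ((1 + 0.005)^17 − 1) = £85,000.00 × 0.0884865… = £7,521.3531…
Penalties + interest = £17,000.0000 + £7,521.3531… = £24,521.35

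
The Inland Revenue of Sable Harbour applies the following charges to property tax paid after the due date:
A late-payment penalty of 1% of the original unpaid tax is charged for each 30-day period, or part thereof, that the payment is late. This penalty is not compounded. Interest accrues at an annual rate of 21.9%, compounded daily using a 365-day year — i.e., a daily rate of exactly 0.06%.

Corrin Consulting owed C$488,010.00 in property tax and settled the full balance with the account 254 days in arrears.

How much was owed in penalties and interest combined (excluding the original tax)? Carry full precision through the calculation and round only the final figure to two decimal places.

Penalty periods: ⌈254/30⌉ = 9; penalty = 9 × 1% × C$488,010.00 = C$43,920.90
Interest: C$488,010.00 × ((1 + 0.0006)^254 − 1) = C$488,010.00 × 0.16457277… = C$80,313.1572…
Penalties + interest = C$43,920.9000 + C$80,313.1572… = C$124,234.06

C$124,234.06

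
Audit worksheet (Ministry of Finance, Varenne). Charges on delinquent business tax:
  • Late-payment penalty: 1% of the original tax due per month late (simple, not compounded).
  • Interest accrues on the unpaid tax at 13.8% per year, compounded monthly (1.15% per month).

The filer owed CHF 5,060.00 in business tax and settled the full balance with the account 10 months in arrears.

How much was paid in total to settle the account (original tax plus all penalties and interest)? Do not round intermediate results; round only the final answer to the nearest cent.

Late-payment penalty = 1% × CHF 5,060.00 × 10 mo = CHF 506.00
Interest: CHF 5,060.00 × ((1 + 0.0115)^10 − 1) = CHF 5,060.00 × 0.1211375… = CHF 612.9556…
Total = CHF 5,060.00 + CHF 506.0000 + CHF 612.9556… = CHF 6,178.96

CHF 6,178.96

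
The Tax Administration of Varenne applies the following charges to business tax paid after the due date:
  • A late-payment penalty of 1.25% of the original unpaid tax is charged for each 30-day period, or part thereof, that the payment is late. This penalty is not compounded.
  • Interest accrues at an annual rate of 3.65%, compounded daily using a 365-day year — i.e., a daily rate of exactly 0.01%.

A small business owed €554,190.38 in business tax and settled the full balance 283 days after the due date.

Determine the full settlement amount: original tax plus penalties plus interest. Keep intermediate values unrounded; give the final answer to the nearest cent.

€639,370.99

Penalty periods: ⌈283/30⌉ = 10; penalty = 10 × 1.25% × €554,190.38 = €69,273.80…
Interest: €554,190.38 × ((1 + 0.0001)^283 − 1) = €554,190.38 × 0.02870279… = €15,906.8123…
Total = €554,190.38 + €69,273.7975 + €15,906.8123… = €639,370.99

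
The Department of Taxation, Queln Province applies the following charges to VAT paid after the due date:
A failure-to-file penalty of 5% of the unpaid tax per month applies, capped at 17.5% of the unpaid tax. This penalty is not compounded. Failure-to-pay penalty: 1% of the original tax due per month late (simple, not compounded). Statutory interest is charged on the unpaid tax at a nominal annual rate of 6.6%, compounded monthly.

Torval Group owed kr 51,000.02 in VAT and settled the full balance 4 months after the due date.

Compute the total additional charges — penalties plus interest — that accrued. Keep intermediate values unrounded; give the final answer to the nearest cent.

Failure-to-file: 4 × 5% × kr 51,000.02 = kr 10,200.00…, capped at 17.5% × kr 51,000.02 = kr 8,925.00…
Failure-to-pay penalty: 4 × 1% × kr 51,000.02 = kr 2,040.00…
Interest (6.6%/yr ÷ 12 = 0.55%/month): kr 51,000.02 × ((1 + 0.0055)^4 − 1) = kr 1,131.2909…
Penalties + interest = kr 10,965.0043 + kr 1,131.2909… = kr 12,096.30

kr 12,096.30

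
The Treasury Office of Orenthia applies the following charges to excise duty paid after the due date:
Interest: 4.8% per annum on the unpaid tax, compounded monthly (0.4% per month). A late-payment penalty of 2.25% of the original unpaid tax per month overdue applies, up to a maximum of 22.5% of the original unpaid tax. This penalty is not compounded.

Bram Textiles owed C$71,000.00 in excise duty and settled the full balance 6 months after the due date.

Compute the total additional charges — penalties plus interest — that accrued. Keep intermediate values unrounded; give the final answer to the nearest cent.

C$11,306.13

Penalty: 6 × 2.25% × C$71,000.00 = C$9,585.00 (below the 22.5% cap of C$15,975.00)
Interest: C$71,000.00 × ((1 + 0.004)^6 − 1) = C$71,000.00 × 0.0242413… = C$1,721.1312…
Penalties + interest = C$9,585.0000 + C$1,721.1312… = C$11,306.13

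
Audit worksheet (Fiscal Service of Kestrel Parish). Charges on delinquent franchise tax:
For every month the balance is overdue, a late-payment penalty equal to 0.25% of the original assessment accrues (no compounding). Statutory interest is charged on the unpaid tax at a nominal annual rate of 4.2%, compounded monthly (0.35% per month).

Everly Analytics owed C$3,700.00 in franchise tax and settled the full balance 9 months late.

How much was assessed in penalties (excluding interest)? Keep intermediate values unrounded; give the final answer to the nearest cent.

C$83.25

Late-payment penalty: 9 × 0.25% × C$3,700.00 = C$83.25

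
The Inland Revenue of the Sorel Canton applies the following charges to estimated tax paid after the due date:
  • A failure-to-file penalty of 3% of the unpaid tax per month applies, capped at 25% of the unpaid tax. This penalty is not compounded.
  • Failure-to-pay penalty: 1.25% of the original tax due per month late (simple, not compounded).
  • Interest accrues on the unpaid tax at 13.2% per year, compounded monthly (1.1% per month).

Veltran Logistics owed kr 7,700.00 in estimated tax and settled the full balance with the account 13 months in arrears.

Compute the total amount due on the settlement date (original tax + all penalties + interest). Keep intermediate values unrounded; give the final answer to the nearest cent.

kr 12,053.04

Failure-to-file: 13 × 3% × kr 7,700.00 = kr 3,003.00, capped at 25% × kr 7,700.00 = kr 1,925.00
Failure-to-pay penalty = 1.25% × kr 7,700.00 × 13 mo = kr 1,251.25
Interest: kr 7,700.00 × ((1 + 0.011)^13 − 1) = kr 7,700.00 × 0.1528293… = kr 1,176.7860…
Total = kr 7,700.00 + kr 3,176.2500 + kr 1,176.7860… = kr 12,053.04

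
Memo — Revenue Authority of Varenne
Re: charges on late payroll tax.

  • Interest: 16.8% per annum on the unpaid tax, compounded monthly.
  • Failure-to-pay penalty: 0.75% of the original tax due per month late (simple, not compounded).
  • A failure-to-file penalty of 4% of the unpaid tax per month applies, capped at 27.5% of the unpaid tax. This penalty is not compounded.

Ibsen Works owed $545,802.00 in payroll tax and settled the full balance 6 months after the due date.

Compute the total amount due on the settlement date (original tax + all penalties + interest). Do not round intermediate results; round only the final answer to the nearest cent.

Failure-to-file: 6 × 4% × $545,802.00 = $130,992.48 (under the 27.5% cap)
Failure-to-pay penalty = 0.75% × $545,802.00 × 6 mo = $24,561.09
Interest (16.8%/yr ÷ 12 = 1.4%/month): $545,802.00 × ((1 + 0.014)^6 − 1) = $47,482.2958…
Total = $545,802.00 + $155,553.5700 + $47,482.2958… = $748,837.87

$748,837.87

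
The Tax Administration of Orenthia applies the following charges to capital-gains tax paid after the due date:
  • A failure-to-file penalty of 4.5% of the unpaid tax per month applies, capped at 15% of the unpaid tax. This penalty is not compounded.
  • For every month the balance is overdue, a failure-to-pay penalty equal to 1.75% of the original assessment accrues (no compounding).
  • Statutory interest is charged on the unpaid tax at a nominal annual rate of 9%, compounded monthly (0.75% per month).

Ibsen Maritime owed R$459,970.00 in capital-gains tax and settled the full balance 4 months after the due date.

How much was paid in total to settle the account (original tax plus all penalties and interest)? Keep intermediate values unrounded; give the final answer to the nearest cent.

Failure-to-file: 4 × 4.5% × R$459,970.00 = R$82,794.60, capped at 15% × R$459,970.00 = R$68,995.50
Failure-to-pay penalty = 1.75% × R$459,970.00 × 4 mo = R$32,197.90
Interest: R$459,970.00 × ((1 + 0.0075)^4 − 1) = R$459,970.00 × 0.0303392… = R$13,955.1175…
Total = R$459,970.00 + R$101,193.4000 + R$13,955.1175… = R$575,118.52

R$575,118.52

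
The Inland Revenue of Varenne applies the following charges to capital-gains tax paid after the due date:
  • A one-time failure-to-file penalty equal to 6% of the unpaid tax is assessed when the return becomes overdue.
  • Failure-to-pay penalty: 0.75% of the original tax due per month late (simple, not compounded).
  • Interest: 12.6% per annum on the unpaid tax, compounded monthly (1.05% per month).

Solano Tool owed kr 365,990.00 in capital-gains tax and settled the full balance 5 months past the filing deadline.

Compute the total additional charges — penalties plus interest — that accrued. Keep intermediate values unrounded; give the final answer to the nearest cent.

kr 55,306.26

Failure-to-file penalty: 6% × kr 365,990.00 = kr 21,959.40
Failure-to-pay penalty = 0.75% × kr 365,990.00 × 5 mo = kr 13,724.63…
Interest: kr 365,990.00 × ((1 + 0.0105)^5 − 1) = kr 365,990.00 × 0.0536141… = kr 19,622.2381…
Penalties + interest = kr 35,684.0250 + kr 19,622.2381… = kr 55,306.26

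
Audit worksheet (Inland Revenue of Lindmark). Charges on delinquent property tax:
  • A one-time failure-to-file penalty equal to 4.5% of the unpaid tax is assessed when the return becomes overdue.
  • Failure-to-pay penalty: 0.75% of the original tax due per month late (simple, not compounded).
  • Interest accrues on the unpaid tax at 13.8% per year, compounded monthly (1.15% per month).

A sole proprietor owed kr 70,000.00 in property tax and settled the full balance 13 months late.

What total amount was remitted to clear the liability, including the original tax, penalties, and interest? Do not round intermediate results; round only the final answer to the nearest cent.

Failure-to-file penalty: 4.5% × kr 70,000.00 = kr 3,150.00
Failure-to-pay penalty = 0.75% × kr 70,000.00 × 13 mo = kr 6,825.00
Interest: kr 70,000.00 × ((1 + 0.0115)^13 − 1) = kr 70,000.00 × 0.1602632… = kr 11,218.4267…
Total = kr 70,000.00 + kr 9,975.0000 + kr 11,218.4267… = kr 91,193.43

kr 91,193.43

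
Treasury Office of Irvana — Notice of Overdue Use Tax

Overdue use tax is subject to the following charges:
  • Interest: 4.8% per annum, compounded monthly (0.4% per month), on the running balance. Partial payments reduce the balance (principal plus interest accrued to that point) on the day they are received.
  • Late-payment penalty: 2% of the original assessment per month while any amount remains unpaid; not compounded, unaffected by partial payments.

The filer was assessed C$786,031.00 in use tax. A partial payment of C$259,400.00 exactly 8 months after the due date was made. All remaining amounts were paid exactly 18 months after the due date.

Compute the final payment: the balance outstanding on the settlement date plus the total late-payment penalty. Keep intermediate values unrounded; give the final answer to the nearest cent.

Balance at month 8: C$786,031.0000 × (1 + 0.004)^8 = C$811,538.9652…
After C$259,400.00 payment: C$811,538.9652… − C$259,400.00 = C$552,138.9652…
Balance at month 18: C$552,138.9652… × (1 + 0.004)^10 = C$574,626.3341…
Penalty: 18 × 2% × C$786,031.00 = C$282,971.16
Final settlement = outstanding balance + penalty = C$574,626.3341… + C$282,971.16 = C$857,597.49

C$857,597.49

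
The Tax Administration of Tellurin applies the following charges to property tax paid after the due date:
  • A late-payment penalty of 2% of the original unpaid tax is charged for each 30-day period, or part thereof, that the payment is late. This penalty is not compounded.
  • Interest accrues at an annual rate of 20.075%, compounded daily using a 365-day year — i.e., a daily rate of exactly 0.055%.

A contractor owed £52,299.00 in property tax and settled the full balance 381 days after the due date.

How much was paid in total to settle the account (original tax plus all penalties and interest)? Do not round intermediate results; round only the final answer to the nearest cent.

£78,085.13

Penalty periods: ⌈381/30⌉ = 13; penalty = 13 × 2% × £52,299.00 = £13,597.74
Interest: £52,299.00 × ((1 + 0.00055)^381 − 1) = £52,299.00 × 0.23305200… = £12,188.3864…
Total = £52,299.00 + £13,597.7400 + £12,188.3864… = £78,085.13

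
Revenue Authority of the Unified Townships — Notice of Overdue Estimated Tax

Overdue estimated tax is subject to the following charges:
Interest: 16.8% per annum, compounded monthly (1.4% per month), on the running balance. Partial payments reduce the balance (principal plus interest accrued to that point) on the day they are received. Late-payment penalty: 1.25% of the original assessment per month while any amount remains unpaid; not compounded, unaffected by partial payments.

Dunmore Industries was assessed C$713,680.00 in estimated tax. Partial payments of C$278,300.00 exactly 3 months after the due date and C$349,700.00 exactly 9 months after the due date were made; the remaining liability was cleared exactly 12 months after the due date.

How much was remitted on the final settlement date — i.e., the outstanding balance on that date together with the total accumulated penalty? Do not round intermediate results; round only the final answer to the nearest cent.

Balance at month 3: C$713,680.0000 × (1 + 0.014)^3 = C$744,076.1622…
After C$278,300.00 payment: C$744,076.1622… − C$278,300.00 = C$465,776.1622…
Balance at month 9: C$465,776.1622… × (1 + 0.014)^6 = C$506,296.5734…
After C$349,700.00 payment: C$506,296.5734… − C$349,700.00 = C$156,596.5734…
Balance at month 12: C$156,596.5734… × (1 + 0.014)^3 = C$163,266.1380…
Penalty: 12 × 1.25% × C$713,680.00 = C$107,052.00
Final settlement = outstanding balance + penalty = C$163,266.1380… + C$107,052.00 = C$270,318.14

C$270,318.14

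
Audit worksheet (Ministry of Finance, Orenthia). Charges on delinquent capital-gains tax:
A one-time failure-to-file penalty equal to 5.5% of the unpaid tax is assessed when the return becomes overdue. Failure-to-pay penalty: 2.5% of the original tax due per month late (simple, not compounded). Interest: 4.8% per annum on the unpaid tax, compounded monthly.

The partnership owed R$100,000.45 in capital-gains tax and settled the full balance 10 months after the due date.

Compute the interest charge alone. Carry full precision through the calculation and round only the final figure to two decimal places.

Interest (4.8%/yr ÷ 12 = 0.4%/month): R$100,000.45 × ((1 + 0.004)^10 − 1) = R$4,072.7917…

R$4,072.79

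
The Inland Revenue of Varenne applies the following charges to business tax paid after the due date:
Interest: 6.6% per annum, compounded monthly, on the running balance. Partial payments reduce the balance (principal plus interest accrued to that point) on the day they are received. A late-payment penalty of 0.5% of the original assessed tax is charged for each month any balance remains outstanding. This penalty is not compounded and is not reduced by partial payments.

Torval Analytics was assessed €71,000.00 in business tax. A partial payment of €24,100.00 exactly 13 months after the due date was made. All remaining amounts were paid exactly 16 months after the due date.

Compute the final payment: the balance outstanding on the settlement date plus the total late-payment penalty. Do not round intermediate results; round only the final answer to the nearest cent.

€58,692.62

Monthly rate = 6.6% ÷ 12 = 0.55%
Balance at month 13: €71,000.0000 × (1 + 0.0055)^13 = €76,247.4498…
After €24,100.00 payment: €76,247.4498… − €24,100.00 = €52,147.4498…
Balance at month 16: €52,147.4498… × (1 + 0.0055)^3 = €53,012.6238…
Penalty: 16 × 0.5% × €71,000.00 = €5,680.00
Final settlement = outstanding balance + penalty = €53,012.6238… + €5,680.00 = €58,692.62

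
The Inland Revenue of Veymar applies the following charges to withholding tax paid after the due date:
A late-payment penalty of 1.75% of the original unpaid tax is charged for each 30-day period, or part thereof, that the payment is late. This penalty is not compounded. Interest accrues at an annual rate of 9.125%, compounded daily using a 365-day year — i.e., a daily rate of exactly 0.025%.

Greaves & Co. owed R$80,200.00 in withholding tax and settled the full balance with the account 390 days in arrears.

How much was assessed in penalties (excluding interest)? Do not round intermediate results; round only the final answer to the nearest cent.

Penalty periods: ⌈390/30⌉ = 13; penalty = 13 × 1.75% × R$80,200.00 = R$18,245.50

R$18,245.50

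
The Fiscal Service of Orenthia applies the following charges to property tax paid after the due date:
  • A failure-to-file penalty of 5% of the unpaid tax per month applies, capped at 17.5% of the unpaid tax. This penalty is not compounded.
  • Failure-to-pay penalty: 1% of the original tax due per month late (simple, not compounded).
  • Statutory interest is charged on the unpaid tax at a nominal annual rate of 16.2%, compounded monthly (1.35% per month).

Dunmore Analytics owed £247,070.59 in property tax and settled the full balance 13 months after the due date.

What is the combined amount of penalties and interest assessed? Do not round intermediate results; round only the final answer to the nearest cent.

Failure-to-file: 13 × 5% × £247,070.59 = £160,595.88…, capped at 17.5% × £247,070.59 = £43,237.35…
Failure-to-pay penalty = 1% × £247,070.59 × 13 mo = £32,119.18…
Interest: £247,070.59 × ((1 + 0.0135)^13 − 1) = £247,070.59 × 0.1904435… = £47,052.9888…
Penalties + interest = £75,356.5300… + £47,052.9888… = £122,409.52

£122,409.52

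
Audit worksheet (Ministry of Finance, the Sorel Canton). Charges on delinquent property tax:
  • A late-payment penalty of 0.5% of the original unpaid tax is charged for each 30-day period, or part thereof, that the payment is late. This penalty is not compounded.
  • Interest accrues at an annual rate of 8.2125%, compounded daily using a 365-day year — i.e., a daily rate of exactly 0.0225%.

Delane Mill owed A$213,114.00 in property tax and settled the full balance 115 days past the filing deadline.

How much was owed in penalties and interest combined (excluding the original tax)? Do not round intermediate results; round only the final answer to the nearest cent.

Penalty periods: ⌈115/30⌉ = 4; penalty = 4 × 0.5% × A$213,114.00 = A$4,262.28
Interest: A$213,114.00 × ((1 + 0.000225)^115 − 1) = A$213,114.00 × 0.02620968… = A$5,585.6491…
Penalties + interest = A$4,262.2800 + A$5,585.6491… = A$9,847.93

A$9,847.93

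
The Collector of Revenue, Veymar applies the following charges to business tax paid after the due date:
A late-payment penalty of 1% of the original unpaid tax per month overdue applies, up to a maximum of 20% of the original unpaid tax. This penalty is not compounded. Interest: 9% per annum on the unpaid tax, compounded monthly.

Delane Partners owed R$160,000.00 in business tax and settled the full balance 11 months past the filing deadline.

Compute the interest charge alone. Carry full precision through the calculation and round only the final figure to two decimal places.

R$13,706.31

Interest (9%/yr ÷ 12 = 0.75%/month): R$160,000.00 × ((1 + 0.0075)^11 − 1) = R$13,706.3063…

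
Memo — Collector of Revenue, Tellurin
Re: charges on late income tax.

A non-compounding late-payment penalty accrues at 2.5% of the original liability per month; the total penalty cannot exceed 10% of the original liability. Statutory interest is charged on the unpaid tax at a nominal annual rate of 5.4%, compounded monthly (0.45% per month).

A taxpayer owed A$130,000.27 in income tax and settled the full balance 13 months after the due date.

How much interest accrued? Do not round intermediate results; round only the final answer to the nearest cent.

A$7,813.78

Interest: A$130,000.27 × ((1 + 0.0045)^13 − 1) = A$130,000.27 × 0.0601059… = A$7,813.7777…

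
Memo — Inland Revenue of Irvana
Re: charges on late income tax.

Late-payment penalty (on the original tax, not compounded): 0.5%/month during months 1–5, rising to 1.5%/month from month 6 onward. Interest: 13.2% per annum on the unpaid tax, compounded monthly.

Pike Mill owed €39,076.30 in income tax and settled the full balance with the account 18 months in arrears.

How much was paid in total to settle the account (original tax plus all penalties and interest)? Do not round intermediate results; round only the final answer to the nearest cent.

€56,177.86

Penalty, months 1–5: 5 × 0.5% × €39,076.30 = €976.91…
Penalty, months 6–18: 13 × 1.5% × €39,076.30 = €7,619.88…
Interest (13.2%/yr ÷ 12 = 1.1%/month): €39,076.30 × ((1 + 0.011)^18 − 1) = €8,504.7735…
Total = €39,076.30 + €8,596.7860 + €8,504.7735… = €56,177.86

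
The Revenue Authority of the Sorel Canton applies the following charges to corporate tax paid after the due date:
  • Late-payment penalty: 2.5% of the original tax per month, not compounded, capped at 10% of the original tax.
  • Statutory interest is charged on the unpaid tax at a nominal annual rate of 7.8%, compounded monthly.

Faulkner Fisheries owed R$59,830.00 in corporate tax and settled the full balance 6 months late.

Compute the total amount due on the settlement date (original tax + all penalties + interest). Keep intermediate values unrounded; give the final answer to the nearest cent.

R$68,184.62

Penalty (uncapped): 6 × 2.5% × R$59,830.00 = R$8,974.50; cap = 10% × R$59,830.00 = R$5,983.00 → penalty = R$5,983.00
Interest (7.8%/yr ÷ 12 = 0.65%/month): R$59,830.00 × ((1 + 0.0065)^6 − 1) = R$2,371.6175…
Total = R$59,830.00 + R$5,983.0000 + R$2,371.6175… = R$68,184.62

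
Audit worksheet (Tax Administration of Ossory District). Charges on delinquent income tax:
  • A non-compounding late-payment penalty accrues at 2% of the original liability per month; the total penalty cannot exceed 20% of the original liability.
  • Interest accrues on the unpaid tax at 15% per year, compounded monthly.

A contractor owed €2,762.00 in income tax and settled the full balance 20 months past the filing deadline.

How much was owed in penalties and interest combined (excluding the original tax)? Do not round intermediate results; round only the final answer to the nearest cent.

Penalty (uncapped): 20 × 2% × €2,762.00 = €1,104.80; cap = 20% × €2,762.00 = €552.40 → penalty = €552.40
Interest (15%/yr ÷ 12 = 1.25%/month): €2,762.00 × ((1 + 0.0125)^20 − 1) = €778.9868…
Penalties + interest = €552.4000 + €778.9868… = €1,331.39

€1,331.39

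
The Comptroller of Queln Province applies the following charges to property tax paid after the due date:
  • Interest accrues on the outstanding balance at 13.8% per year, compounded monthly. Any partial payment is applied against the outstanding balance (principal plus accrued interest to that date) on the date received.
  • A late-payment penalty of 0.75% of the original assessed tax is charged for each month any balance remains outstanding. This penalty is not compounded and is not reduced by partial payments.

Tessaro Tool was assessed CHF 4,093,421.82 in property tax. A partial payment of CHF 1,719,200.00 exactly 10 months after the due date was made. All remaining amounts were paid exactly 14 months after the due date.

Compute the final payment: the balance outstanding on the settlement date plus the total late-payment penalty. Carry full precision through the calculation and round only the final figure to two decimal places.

CHF 3,434,216.91

Monthly rate = 13.8% ÷ 12 = 1.15%
Balance at month 10: CHF 4,093,421.8200 × (1 + 0.0115)^10 = CHF 4,589,288.6201…
After CHF 1,719,200.00 payment: CHF 4,589,288.6201… − CHF 1,719,200.00 = CHF 2,870,088.6201…
Balance at month 14: CHF 2,870,088.6201… × (1 + 0.0115)^4 = CHF 3,004,407.6223…
Penalty: 14 × 0.75% × CHF 4,093,421.82 = CHF 429,809.29…
Final settlement = outstanding balance + penalty = CHF 3,004,407.6223… + CHF 429,809.29… = CHF 3,434,216.91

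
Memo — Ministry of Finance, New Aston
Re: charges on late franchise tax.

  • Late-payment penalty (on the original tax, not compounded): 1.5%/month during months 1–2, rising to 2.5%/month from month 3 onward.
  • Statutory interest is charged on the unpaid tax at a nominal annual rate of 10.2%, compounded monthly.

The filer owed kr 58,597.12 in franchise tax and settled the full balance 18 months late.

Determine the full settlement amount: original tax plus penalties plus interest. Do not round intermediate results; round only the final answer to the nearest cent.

kr 93,437.31

Penalty, months 1–2: 2 × 1.5% × kr 58,597.12 = kr 1,757.91…
Penalty, months 3–18: 16 × 2.5% × kr 58,597.12 = kr 23,438.85…
Interest (10.2%/yr ÷ 12 = 0.85%/month): kr 58,597.12 × ((1 + 0.0085)^18 − 1) = kr 9,643.4298…
Total = kr 58,597.12 + kr 25,196.7616 + kr 9,643.4298… = kr 93,437.31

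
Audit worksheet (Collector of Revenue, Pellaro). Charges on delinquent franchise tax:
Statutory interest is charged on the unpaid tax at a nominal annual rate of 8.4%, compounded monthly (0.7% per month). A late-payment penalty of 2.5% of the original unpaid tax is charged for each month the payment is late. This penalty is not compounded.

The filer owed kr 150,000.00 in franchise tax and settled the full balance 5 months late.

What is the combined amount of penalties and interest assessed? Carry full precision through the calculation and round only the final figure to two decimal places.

Late-payment penalty = 2.5% × kr 150,000.00 × 5 mo = kr 18,750.00
Interest: kr 150,000.00 × ((1 + 0.007)^5 − 1) = kr 150,000.00 × 0.0354934… = kr 5,324.0163…
Penalties + interest = kr 18,750.0000 + kr 5,324.0163… = kr 24,074.02

kr 24,074.02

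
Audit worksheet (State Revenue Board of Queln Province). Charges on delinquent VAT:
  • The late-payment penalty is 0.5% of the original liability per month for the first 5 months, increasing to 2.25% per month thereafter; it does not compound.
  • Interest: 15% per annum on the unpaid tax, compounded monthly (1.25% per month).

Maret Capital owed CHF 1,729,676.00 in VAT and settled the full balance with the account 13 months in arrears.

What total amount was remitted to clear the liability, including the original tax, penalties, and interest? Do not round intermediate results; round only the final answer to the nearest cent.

Penalty, months 1–5: 5 × 0.5% × CHF 1,729,676.00 = CHF 43,241.90
Penalty, months 6–13: 8 × 2.25% × CHF 1,729,676.00 = CHF 311,341.68
Interest: CHF 1,729,676.00 × ((1 + 0.0125)^13 − 1) = CHF 1,729,676.00 × 0.1752639… = CHF 303,149.8466…
Total = CHF 1,729,676.00 + CHF 354,583.5800 + CHF 303,149.8466… = CHF 2,387,409.43

CHF 2,387,409.43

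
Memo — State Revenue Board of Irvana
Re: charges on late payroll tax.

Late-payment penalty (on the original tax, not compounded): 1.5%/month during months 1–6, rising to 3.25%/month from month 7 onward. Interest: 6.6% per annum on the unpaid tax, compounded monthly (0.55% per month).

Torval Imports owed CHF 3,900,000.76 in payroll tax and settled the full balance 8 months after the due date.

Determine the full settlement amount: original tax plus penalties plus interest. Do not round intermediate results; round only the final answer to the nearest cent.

CHF 4,679,440.80

Penalty, months 1–6: 6 × 1.5% × CHF 3,900,000.76 = CHF 351,000.07…
Penalty, months 7–8: 2 × 3.25% × CHF 3,900,000.76 = CHF 253,500.05…
Interest: CHF 3,900,000.76 × ((1 + 0.0055)^8 − 1) = CHF 3,900,000.76 × 0.0448564… = CHF 174,939.9213…
Total = CHF 3,900,000.76 + CHF 604,500.1178 + CHF 174,939.9213… = CHF 4,679,440.80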